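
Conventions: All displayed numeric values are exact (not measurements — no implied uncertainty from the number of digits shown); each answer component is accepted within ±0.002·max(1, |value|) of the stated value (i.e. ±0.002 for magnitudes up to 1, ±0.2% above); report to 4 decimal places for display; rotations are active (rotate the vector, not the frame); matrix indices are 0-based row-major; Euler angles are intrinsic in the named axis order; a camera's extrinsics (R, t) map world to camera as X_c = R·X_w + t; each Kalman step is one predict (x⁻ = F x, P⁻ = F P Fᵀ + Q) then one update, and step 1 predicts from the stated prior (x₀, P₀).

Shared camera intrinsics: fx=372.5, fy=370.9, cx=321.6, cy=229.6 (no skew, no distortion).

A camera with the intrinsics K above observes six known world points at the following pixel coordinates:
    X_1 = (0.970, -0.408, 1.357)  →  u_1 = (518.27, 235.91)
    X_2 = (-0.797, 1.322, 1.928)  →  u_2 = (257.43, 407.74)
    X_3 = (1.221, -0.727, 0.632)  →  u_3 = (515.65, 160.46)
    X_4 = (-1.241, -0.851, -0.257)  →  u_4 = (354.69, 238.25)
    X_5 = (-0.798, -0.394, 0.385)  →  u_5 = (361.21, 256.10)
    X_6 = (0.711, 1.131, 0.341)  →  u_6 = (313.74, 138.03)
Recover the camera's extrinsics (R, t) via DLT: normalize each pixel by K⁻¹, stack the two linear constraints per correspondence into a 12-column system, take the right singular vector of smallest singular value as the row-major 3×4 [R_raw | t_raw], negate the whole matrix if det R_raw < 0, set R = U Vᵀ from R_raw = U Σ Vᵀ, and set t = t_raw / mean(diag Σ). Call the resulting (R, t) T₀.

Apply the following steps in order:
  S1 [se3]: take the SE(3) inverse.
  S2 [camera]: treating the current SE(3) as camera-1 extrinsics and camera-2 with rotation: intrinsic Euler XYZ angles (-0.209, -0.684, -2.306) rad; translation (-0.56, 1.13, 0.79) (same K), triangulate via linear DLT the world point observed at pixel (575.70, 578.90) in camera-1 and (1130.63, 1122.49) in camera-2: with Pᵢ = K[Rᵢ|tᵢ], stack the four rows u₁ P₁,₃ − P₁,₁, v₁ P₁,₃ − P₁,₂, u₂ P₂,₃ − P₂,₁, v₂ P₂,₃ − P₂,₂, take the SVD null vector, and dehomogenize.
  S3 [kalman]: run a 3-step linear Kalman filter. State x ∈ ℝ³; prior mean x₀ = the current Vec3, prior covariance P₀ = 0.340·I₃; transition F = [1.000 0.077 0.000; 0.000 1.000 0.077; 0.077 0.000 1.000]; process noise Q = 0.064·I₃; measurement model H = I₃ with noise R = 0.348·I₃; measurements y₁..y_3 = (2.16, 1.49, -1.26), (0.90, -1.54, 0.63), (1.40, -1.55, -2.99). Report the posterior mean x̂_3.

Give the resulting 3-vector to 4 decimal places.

source (pnp_recover): camera pose = R=[0.4776 -0.8353 0.2723; -0.5996 -0.0833 0.7960; -0.6422 -0.5434 -0.5407], t=(0.4500, -0.4797, 4.2095)
after S1 (invert_se3): R=[0.4776 -0.5996 -0.6422; -0.8353 -0.0833 -0.5434; 0.2723 0.7960 -0.5407], t=(2.2008, 2.6232, 2.5352)
after S2 (triangulate): (-0.2356, 0.6413, -1.2071)
after S3 (kf_track): (1.0944, -0.6748, -1.3692)

result = (1.0944, -0.6748, -1.3692)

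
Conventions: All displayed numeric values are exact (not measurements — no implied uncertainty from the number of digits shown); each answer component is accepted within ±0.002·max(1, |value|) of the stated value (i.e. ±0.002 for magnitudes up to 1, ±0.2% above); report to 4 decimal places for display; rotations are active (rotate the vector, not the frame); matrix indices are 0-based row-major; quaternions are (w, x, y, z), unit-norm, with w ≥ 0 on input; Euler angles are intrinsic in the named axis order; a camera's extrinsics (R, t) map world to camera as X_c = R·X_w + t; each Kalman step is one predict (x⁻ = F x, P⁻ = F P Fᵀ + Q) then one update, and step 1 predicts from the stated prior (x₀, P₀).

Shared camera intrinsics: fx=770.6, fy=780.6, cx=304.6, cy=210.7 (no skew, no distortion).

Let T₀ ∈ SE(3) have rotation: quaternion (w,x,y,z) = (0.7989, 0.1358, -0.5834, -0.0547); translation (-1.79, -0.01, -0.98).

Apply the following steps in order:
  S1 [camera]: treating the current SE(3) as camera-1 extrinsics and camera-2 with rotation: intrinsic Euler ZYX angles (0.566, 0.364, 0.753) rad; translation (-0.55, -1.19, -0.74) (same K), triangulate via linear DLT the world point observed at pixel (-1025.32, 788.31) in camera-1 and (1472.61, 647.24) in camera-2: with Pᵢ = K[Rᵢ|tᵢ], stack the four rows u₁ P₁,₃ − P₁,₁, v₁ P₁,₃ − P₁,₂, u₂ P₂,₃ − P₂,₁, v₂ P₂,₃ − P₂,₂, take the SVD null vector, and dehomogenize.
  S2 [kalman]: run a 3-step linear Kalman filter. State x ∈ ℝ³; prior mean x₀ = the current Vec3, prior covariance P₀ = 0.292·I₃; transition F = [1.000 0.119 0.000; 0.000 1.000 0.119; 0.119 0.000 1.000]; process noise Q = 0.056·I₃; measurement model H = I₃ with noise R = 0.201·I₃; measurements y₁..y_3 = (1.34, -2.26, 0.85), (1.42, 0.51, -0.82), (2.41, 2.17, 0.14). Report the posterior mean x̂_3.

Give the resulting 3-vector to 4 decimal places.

result = (1.8686, 0.9199, 0.3974)

after S1 (triangulate): (1.7719, 1.9545, 1.4953)
after S2 (kf_track): (1.8686, 0.9199, 0.3974)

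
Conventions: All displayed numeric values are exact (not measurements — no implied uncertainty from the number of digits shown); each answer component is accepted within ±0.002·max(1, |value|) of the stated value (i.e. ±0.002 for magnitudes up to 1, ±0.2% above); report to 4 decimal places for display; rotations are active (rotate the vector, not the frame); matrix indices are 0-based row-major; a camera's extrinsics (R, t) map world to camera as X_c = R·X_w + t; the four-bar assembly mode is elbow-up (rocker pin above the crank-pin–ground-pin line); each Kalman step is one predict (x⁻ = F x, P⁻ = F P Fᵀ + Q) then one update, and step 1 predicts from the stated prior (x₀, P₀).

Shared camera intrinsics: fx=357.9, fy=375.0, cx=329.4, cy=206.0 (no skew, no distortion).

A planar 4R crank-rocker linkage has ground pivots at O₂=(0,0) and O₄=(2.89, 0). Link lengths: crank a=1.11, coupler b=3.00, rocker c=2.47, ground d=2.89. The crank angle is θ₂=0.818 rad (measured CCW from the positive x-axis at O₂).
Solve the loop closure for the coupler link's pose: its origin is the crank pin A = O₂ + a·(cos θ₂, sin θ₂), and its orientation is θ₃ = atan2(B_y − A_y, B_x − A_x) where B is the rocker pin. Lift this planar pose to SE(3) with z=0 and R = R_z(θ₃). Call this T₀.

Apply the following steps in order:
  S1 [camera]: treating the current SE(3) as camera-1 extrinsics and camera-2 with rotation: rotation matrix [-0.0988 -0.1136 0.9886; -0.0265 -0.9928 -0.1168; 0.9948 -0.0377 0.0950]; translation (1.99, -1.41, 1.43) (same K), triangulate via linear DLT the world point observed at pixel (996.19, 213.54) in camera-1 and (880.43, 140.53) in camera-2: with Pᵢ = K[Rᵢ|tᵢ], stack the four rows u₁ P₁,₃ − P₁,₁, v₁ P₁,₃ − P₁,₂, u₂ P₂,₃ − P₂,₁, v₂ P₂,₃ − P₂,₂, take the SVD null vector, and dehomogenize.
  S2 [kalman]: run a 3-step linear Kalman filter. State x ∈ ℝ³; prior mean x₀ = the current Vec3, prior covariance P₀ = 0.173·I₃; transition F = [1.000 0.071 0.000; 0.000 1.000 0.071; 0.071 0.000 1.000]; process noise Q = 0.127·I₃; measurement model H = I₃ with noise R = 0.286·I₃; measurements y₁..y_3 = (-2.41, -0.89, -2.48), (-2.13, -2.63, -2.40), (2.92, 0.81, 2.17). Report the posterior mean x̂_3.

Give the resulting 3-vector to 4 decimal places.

source (fourbar_fk): coupler pose = R=[0.8397 -0.5431 0.0000; 0.5431 0.8397 0.0000; 0.0000 0.0000 1.0000], t=(0.7589, 0.8101, 0.0000)
after S1 (triangulate): (0.3932, -1.1967, 0.9334)
after S2 (kf_track): (0.5541, -0.5394, 0.2197)

result = (0.5541, -0.5394, 0.2197)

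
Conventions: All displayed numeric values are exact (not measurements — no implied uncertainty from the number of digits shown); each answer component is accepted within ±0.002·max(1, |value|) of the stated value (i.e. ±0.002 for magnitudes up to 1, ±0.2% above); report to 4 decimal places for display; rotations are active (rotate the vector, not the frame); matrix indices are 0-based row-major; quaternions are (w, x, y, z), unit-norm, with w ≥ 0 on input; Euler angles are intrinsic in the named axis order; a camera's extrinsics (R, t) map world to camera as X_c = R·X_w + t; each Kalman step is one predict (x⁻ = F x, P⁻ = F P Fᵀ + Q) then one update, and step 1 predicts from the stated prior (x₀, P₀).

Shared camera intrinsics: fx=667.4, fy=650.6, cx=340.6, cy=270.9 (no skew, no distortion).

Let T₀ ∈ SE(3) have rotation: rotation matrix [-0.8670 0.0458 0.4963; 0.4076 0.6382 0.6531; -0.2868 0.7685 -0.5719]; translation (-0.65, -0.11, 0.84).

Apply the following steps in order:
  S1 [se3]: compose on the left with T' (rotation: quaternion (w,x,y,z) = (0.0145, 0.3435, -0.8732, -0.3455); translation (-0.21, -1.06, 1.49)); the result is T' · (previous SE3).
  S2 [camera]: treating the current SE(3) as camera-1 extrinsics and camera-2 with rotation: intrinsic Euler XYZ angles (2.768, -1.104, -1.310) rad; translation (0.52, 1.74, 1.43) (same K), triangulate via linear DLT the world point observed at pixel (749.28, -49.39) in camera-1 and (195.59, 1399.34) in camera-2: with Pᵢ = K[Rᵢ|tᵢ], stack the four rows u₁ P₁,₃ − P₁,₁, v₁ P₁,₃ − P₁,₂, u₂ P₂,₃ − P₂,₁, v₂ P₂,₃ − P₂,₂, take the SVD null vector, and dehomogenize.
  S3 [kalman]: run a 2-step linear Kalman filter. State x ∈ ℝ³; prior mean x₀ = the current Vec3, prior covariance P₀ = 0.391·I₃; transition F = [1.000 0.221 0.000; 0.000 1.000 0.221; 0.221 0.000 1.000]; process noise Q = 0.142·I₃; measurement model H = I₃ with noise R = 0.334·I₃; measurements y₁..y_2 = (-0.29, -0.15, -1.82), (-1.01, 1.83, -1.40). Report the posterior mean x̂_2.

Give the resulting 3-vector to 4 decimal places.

after S1 (compose_se3): R=[0.4969 -0.6133 -0.6140; 0.5727 0.7633 -0.2990; 0.6520 -0.2030 0.7305], t=(0.1306, -0.2229, 0.9212)
after S2 (triangulate): (0.8754, -1.5627, 0.3920)
after S3 (kf_track): (-0.5202, 0.4212, -1.0731)

result = (-0.5202, 0.4212, -1.0731)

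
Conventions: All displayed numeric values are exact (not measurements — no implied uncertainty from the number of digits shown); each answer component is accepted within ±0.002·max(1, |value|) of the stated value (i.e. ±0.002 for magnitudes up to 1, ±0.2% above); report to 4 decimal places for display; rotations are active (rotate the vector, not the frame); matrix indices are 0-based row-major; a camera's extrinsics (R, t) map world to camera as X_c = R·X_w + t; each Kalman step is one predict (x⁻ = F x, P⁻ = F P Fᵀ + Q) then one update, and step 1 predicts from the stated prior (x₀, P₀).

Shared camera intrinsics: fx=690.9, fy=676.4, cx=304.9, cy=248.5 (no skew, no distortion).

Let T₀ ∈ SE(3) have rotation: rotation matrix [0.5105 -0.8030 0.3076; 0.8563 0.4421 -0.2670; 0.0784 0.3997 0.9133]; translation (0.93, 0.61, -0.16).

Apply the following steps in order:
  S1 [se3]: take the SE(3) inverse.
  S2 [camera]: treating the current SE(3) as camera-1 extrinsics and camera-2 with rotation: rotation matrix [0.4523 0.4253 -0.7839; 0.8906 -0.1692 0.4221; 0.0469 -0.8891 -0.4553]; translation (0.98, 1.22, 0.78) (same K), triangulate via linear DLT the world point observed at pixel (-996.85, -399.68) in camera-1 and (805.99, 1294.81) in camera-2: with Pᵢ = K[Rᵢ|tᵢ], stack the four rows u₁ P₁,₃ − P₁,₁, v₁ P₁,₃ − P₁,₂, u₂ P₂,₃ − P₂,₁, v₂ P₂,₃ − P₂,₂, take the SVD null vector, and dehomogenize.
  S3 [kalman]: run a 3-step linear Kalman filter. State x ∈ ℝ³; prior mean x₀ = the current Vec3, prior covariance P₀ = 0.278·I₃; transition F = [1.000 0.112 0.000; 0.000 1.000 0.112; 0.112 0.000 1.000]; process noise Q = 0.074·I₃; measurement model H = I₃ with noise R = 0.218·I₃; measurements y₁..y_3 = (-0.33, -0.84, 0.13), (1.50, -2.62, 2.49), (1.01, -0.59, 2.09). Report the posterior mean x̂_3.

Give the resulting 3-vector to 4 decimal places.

result = (0.8187, -1.0437, 1.7265)

after S1 (invert_se3): R=[0.5105 0.8563 0.0784; -0.8030 0.4421 0.3997; 0.3076 -0.2670 0.9133], t=(-0.9846, 0.5410, 0.0229)
after S2 (triangulate): (0.9980, -0.7494, 0.0657)
after S3 (kf_track): (0.8187, -1.0437, 1.7265)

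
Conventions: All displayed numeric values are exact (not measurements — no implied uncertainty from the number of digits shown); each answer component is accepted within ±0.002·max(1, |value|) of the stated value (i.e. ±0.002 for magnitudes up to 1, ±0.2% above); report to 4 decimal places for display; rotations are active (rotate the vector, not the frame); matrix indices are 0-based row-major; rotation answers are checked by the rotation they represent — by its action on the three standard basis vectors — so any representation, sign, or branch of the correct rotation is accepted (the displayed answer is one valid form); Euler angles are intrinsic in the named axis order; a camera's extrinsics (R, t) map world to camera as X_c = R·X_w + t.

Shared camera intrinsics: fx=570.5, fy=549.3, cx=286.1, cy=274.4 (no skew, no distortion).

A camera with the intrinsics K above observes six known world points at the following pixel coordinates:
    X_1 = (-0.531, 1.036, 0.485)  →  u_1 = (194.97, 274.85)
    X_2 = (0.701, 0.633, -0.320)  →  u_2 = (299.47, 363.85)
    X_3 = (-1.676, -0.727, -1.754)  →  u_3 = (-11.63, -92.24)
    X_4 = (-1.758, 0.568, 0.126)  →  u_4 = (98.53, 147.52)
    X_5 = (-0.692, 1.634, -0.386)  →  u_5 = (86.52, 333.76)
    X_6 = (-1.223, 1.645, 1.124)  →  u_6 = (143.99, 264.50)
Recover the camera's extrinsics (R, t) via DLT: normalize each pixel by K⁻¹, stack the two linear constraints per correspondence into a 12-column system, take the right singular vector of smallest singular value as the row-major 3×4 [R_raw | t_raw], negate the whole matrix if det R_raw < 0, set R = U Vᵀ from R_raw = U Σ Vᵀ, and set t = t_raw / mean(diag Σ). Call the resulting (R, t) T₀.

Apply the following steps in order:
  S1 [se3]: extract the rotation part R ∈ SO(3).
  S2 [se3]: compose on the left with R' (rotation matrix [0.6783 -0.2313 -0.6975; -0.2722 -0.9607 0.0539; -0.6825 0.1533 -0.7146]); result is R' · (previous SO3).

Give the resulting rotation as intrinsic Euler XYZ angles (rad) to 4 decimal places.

rotation (euler_xyz) = (-3.0096, -0.4117, 1.0634)

source (pnp_recover): camera pose = R=[0.7410 -0.5926 0.3158; 0.6576 0.7356 -0.1626; -0.1359 0.3282 0.9348], t=(0.0501, -0.3300, 4.1698)
after S1 (rot_of_se3): [0.7410 -0.5926 0.3158; 0.6576 0.7356 -0.1626; -0.1359 0.3282 0.9348]
after S2 (compose_so3): [0.4453 -0.8010 -0.4002; -0.8408 -0.5277 0.1206; -0.3078 0.2827 -0.9085]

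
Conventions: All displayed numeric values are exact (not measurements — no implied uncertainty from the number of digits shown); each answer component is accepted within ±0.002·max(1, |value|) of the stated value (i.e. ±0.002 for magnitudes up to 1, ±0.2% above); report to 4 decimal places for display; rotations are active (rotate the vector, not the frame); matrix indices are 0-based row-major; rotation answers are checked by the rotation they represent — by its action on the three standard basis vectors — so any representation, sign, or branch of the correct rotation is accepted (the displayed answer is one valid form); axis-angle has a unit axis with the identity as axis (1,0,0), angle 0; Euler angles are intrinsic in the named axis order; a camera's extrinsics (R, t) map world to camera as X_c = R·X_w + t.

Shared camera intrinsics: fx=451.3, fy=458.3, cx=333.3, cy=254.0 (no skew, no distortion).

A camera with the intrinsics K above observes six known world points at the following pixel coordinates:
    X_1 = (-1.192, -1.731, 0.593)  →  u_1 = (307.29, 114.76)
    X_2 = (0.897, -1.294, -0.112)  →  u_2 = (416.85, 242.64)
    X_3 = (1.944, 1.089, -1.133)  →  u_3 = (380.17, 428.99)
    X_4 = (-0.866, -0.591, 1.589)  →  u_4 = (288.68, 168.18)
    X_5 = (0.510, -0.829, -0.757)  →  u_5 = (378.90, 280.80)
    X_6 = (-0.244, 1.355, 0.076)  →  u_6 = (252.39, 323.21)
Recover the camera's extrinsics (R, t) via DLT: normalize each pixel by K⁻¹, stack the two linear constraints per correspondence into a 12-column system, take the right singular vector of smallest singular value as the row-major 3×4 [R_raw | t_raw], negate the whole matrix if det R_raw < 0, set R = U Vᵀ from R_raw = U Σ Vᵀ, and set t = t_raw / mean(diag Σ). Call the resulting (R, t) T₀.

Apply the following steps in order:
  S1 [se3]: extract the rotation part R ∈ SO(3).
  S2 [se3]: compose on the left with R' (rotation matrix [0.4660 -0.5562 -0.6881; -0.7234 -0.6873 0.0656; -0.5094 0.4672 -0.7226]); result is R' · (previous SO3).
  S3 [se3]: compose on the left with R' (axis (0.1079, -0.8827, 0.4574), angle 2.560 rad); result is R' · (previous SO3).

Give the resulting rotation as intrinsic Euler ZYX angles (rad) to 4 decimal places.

rotation (euler_zyx) = (-0.3087, -0.8560, -1.6953)

source (pnp_recover): camera pose = R=[0.8271 -0.5617 -0.0179; 0.4678 0.7058 -0.5320; 0.3115 0.4317 0.8465], t=(-0.3200, 0.2800, 6.5895)
after S1 (rot_of_se3): [0.8271 -0.5617 -0.0179; 0.4678 0.7058 -0.5320; 0.3115 0.4317 0.8465]
after S2 (compose_so3): [-0.0891 -0.9514 -0.2949; -0.8994 -0.0504 0.4342; -0.4279 0.3039 -0.8512]
after S3 (compose_so3): [0.6245 0.6762 0.3908; -0.1991 -0.3459 0.9169; 0.7552 -0.6504 -0.0814]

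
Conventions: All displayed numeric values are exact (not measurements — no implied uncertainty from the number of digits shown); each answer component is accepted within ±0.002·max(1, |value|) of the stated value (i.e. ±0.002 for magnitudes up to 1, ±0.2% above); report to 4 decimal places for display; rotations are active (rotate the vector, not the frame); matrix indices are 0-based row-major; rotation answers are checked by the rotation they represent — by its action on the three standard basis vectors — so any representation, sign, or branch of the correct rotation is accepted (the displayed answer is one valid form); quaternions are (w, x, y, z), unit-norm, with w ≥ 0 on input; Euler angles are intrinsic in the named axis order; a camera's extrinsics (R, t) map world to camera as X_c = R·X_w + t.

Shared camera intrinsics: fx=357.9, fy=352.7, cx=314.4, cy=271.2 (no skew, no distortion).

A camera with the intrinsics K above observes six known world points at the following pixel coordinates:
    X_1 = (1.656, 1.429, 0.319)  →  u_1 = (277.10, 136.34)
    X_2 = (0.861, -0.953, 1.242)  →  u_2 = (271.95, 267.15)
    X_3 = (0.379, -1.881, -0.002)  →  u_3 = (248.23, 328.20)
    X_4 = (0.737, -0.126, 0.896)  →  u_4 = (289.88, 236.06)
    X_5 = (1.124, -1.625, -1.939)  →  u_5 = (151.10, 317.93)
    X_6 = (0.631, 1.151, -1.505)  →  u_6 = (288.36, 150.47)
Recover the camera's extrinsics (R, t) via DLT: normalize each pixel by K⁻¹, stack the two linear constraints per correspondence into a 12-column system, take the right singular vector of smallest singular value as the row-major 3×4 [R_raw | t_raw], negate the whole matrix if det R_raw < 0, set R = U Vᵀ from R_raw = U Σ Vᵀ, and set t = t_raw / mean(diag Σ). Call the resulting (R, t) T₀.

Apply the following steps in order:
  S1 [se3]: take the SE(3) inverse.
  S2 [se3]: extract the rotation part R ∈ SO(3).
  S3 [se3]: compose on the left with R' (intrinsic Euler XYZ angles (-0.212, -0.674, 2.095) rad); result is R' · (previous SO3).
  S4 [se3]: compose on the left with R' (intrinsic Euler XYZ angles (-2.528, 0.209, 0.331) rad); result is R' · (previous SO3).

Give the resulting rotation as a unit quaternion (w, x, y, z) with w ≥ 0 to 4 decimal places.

rotation (quat) = (0.2952, -0.7360, -0.6042, 0.0782)

source (pnp_recover): camera pose = R=[-0.8542 0.4701 0.2220; -0.4970 -0.8638 -0.0830; 0.1527 -0.1812 0.9715], t=(-0.0000, -0.3804, 6.1419)
after S1 (invert_se3): R=[-0.8542 -0.4970 0.1527; 0.4701 -0.8638 -0.1812; 0.2220 -0.0830 0.9715], t=(-1.1271, 0.7843, -5.9985)
after S2 (rot_of_se3): [-0.8542 -0.4970 0.1527; 0.4701 -0.8638 -0.1812; 0.2220 -0.0830 0.9715]
after S3 (compose_so3): [-0.1225 0.8304 -0.5435; -0.9138 0.1193 0.3882; 0.3872 0.5442 0.7442]
after S4 (compose_so3): [0.2575 0.8432 -0.4718; 0.9356 -0.0955 0.3400; 0.2416 -0.5290 -0.8135]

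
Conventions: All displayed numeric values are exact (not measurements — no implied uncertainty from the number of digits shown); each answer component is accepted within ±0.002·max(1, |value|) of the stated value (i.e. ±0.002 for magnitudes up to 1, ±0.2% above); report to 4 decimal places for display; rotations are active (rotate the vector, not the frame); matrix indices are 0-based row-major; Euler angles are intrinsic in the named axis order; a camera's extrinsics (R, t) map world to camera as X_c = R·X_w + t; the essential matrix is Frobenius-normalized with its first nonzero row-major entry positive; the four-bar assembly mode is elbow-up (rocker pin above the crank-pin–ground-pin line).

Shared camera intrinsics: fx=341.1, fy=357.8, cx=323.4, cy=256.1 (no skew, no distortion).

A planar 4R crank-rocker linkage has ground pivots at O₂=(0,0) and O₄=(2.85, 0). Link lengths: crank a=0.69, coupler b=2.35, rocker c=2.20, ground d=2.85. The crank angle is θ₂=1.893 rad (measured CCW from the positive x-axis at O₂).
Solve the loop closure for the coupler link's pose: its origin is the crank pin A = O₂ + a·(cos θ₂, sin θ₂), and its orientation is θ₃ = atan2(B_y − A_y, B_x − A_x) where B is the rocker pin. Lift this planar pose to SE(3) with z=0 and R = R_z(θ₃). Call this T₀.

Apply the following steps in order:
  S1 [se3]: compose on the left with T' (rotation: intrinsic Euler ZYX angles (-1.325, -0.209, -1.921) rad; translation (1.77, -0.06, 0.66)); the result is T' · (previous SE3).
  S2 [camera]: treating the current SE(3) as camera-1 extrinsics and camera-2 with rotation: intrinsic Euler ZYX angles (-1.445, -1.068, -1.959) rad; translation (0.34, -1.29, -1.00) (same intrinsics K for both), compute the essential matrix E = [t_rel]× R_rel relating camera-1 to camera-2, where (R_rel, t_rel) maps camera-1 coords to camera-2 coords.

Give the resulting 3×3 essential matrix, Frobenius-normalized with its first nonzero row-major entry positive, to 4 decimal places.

matrix = [0.0158 0.5288 0.2651; -0.3408 -0.3876 0.1044; 0.4334 -0.0610 -0.4255]

source (fourbar_fk): coupler pose = R=[0.8442 -0.5360 0.0000; 0.5360 0.8442 0.0000; 0.0000 0.0000 1.0000], t=(-0.2185, 0.6545, 0.0000)
after S1 (compose_se3): R=[0.0480 -0.3685 0.9284; -0.9471 0.2785 0.1595; -0.3173 -0.8869 -0.3356], t=(1.5312, -0.0310, 0.0133)
after S2 (essential): [0.0158 0.5288 0.2651; -0.3408 -0.3876 0.1044; 0.4334 -0.0610 -0.4255]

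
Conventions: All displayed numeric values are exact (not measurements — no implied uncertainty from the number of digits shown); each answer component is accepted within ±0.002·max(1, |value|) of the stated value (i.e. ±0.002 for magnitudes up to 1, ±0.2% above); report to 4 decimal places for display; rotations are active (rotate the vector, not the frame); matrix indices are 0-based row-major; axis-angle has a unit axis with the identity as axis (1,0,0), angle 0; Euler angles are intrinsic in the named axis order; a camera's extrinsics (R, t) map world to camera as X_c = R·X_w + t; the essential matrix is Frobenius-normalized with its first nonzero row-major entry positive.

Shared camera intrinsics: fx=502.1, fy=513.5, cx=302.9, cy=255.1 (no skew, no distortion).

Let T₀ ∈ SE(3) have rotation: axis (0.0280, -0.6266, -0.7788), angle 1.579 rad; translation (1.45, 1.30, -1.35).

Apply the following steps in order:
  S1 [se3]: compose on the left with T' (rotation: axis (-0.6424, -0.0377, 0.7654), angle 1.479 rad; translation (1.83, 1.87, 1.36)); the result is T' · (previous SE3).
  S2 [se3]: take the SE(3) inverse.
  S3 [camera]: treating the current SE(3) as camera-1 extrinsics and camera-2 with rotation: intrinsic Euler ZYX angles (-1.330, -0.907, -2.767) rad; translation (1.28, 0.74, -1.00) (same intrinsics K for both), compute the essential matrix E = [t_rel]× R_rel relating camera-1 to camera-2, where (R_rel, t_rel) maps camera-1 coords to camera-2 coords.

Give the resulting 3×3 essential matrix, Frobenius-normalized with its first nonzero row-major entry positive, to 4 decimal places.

after S1 (compose_se3): R=[0.2934 -0.1836 -0.9382; 0.2911 0.9519 -0.0953; 0.9106 -0.2451 0.3327], t=(2.1979, 2.2998, -0.9411)
after S2 (invert_se3): R=[0.2934 0.2911 0.9106; -0.1836 0.9519 -0.2451; -0.9382 -0.0953 0.3327], t=(-0.4573, -2.0163, 2.5943)
after S3 (essential): [0.4783 0.1826 0.3263; -0.0348 -0.3973 -0.2899; 0.4662 -0.4046 -0.0856]

matrix = [0.4783 0.1826 0.3263; -0.0348 -0.3973 -0.2899; 0.4662 -0.4046 -0.0856]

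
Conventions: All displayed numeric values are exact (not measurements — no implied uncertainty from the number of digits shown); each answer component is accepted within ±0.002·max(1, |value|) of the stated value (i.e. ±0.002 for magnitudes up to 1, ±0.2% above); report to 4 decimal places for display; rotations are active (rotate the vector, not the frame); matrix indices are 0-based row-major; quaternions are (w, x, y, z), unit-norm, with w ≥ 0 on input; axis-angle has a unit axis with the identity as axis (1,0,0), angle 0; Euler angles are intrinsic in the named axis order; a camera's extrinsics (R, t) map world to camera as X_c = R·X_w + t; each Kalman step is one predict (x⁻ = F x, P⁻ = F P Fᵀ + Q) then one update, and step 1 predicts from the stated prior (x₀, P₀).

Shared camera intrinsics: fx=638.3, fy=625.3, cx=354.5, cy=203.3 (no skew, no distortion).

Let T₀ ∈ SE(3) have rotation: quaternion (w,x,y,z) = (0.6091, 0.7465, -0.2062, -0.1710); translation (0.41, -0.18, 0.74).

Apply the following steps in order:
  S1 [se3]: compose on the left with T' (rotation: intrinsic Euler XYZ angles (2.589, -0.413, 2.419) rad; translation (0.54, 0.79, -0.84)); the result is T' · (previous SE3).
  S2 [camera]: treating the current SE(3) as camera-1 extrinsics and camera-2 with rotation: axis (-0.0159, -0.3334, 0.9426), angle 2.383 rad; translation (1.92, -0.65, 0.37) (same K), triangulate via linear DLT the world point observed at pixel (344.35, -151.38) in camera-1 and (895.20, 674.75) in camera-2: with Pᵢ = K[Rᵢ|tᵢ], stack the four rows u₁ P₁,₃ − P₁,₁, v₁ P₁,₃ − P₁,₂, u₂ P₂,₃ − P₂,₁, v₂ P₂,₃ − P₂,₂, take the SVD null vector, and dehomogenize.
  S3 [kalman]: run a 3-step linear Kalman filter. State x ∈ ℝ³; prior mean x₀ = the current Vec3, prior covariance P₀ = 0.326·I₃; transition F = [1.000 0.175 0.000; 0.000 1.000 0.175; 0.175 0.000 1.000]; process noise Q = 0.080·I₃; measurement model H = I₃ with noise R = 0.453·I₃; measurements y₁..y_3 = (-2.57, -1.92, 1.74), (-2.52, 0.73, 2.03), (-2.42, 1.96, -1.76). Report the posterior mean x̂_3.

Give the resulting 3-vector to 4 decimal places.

result = (-1.7689, 0.2858, 0.1178)

after S1 (compose_se3): R=[-0.2741 -0.2201 0.9362; -0.7463 -0.5653 -0.3514; 0.6066 -0.7950 -0.0093], t=(0.0703, 0.1282, -1.1393)
after S2 (triangulate): (1.8805, -1.3068, 0.1506)
after S3 (kf_track): (-1.7689, 0.2858, 0.1178)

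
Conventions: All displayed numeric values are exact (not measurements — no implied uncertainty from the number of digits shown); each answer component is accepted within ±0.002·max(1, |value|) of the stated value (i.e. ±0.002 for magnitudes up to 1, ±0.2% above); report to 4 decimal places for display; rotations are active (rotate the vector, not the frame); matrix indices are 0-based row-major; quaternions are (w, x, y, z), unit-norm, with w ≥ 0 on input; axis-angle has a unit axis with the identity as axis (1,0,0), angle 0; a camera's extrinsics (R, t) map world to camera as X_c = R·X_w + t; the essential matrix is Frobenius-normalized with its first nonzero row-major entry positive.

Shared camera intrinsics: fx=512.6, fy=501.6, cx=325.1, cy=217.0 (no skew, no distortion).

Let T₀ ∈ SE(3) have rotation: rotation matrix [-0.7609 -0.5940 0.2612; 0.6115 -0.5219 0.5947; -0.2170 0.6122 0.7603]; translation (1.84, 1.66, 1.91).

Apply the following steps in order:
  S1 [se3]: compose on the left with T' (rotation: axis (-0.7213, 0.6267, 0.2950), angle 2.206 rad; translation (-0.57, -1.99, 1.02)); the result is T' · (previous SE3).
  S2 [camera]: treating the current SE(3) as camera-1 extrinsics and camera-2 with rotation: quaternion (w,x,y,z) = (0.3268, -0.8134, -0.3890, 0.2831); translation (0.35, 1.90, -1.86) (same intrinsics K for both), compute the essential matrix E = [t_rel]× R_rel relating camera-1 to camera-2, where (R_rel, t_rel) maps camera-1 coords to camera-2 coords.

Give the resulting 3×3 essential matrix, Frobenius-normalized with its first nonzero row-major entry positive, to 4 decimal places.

matrix = [0.5276 0.1300 -0.0351; 0.0527 -0.4134 0.5622; 0.4549 0.0314 0.0768]

after S1 (compose_se3): R=[-0.8008 0.4611 -0.3823; 0.1973 0.8057 0.5586; 0.5655 0.3719 -0.7361], t=(-1.4104, -1.1531, -1.8753)
after S2 (essential): [0.5276 0.1300 -0.0351; 0.0527 -0.4134 0.5622; 0.4549 0.0314 0.0768]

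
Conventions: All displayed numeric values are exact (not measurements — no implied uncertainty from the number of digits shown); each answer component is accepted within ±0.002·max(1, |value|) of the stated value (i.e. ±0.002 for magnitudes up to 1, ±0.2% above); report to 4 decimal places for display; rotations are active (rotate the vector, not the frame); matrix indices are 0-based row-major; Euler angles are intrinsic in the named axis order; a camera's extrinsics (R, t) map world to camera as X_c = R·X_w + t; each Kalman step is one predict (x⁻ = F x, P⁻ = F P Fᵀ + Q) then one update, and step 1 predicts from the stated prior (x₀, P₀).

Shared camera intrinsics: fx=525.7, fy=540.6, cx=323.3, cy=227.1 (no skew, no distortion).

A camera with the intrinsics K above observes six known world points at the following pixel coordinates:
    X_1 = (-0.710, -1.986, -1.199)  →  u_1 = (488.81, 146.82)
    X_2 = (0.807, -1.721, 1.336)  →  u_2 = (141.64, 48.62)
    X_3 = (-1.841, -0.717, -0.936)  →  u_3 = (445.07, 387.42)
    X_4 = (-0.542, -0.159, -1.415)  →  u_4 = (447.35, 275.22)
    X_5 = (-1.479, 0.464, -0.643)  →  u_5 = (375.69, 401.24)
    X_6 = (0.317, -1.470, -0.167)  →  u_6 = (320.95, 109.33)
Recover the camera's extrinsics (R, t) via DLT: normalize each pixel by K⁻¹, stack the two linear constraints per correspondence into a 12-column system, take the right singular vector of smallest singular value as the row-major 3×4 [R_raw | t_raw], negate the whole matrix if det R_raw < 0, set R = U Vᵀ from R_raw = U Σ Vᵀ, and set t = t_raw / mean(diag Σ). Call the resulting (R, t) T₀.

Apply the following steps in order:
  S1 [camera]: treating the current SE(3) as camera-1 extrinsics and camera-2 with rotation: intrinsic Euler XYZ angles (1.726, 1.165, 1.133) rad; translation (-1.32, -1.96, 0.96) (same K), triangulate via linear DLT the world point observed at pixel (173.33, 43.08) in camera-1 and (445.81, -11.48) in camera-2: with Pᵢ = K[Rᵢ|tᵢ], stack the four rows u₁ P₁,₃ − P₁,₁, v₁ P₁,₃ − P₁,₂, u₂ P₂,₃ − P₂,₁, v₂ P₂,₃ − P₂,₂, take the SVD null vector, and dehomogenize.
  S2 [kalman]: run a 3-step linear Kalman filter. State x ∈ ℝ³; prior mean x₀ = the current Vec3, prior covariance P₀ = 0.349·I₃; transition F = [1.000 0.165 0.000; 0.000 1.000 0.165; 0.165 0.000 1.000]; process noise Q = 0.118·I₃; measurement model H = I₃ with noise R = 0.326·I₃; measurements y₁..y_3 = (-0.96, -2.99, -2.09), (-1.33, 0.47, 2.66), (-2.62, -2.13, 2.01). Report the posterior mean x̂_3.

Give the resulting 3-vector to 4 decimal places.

source (pnp_recover): camera pose = R=[-0.0928 -0.0634 -0.9937; -0.7841 0.6197 0.0337; 0.6137 0.7823 -0.1072], t=(-0.2500, 0.1800, 5.4602)
after S1 (triangulate): (1.7909, -1.1343, 1.2437)
after S2 (kf_track): (-1.6684, -1.4197, 1.3015)

result = (-1.6684, -1.4197, 1.3015)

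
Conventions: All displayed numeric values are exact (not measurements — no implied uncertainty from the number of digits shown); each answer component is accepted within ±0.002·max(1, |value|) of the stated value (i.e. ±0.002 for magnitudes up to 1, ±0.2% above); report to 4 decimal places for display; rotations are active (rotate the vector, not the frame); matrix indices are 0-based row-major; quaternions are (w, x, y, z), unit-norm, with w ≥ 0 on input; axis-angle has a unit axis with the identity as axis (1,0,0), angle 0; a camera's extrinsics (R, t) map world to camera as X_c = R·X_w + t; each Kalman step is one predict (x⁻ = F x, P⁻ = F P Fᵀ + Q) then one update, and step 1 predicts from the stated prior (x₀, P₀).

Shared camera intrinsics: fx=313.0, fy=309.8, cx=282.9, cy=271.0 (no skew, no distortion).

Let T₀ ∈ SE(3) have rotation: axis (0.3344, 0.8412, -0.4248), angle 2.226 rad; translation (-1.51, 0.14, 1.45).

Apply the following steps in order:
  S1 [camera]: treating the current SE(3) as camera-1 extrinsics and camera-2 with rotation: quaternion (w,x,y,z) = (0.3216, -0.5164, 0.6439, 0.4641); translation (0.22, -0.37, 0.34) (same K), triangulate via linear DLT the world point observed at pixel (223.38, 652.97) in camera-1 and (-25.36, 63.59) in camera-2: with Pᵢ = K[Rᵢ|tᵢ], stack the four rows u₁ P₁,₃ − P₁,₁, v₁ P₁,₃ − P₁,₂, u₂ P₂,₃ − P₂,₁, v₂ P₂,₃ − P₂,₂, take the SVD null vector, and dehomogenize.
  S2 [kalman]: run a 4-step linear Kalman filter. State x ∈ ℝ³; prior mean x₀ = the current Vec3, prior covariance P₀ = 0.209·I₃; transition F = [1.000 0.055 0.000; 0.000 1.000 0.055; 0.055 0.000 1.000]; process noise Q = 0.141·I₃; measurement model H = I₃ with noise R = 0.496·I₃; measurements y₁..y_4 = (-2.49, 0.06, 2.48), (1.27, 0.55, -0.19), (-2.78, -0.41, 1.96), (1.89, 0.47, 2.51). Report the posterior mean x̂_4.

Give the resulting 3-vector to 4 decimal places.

result = (0.1083, 0.4888, 1.5400)

after S1 (triangulate): (-0.3387, 1.8472, -0.8429)
after S2 (kf_track): (0.1083, 0.4888, 1.5400)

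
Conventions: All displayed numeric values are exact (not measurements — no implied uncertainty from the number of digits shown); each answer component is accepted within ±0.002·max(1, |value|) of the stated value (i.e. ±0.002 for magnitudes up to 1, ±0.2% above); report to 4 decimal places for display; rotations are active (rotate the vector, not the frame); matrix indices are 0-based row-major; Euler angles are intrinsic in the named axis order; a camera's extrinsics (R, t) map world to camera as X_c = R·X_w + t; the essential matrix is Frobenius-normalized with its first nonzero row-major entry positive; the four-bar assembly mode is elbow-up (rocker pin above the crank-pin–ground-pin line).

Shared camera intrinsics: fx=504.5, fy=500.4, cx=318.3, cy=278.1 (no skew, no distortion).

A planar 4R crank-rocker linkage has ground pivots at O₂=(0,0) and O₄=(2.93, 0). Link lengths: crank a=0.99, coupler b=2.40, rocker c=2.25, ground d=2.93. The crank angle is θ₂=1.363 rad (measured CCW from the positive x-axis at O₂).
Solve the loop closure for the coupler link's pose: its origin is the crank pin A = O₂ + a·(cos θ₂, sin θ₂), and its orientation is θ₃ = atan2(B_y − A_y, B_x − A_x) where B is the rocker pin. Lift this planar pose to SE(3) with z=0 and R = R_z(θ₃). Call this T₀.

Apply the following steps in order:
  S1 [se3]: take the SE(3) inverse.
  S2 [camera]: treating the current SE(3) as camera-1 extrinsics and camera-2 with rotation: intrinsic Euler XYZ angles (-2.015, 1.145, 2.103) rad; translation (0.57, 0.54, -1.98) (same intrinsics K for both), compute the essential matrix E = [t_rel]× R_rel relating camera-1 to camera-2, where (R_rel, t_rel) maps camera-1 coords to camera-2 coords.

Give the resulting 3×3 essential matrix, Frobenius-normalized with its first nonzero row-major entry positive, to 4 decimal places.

source (fourbar_fk): coupler pose = R=[0.8688 -0.4951 0.0000; 0.4951 0.8688 0.0000; 0.0000 0.0000 1.0000], t=(0.2042, 0.9687, 0.0000)
after S1 (invert_se3): R=[0.8688 0.4951 0.0000; -0.4951 0.8688 0.0000; 0.0000 0.0000 1.0000], t=(-0.6570, -0.7405, 0.0000)
after S2 (essential): [0.0311 -0.6898 -0.1434; -0.2471 -0.0886 0.5167; -0.1707 -0.1232 0.3499]

matrix = [0.0311 -0.6898 -0.1434; -0.2471 -0.0886 0.5167; -0.1707 -0.1232 0.3499]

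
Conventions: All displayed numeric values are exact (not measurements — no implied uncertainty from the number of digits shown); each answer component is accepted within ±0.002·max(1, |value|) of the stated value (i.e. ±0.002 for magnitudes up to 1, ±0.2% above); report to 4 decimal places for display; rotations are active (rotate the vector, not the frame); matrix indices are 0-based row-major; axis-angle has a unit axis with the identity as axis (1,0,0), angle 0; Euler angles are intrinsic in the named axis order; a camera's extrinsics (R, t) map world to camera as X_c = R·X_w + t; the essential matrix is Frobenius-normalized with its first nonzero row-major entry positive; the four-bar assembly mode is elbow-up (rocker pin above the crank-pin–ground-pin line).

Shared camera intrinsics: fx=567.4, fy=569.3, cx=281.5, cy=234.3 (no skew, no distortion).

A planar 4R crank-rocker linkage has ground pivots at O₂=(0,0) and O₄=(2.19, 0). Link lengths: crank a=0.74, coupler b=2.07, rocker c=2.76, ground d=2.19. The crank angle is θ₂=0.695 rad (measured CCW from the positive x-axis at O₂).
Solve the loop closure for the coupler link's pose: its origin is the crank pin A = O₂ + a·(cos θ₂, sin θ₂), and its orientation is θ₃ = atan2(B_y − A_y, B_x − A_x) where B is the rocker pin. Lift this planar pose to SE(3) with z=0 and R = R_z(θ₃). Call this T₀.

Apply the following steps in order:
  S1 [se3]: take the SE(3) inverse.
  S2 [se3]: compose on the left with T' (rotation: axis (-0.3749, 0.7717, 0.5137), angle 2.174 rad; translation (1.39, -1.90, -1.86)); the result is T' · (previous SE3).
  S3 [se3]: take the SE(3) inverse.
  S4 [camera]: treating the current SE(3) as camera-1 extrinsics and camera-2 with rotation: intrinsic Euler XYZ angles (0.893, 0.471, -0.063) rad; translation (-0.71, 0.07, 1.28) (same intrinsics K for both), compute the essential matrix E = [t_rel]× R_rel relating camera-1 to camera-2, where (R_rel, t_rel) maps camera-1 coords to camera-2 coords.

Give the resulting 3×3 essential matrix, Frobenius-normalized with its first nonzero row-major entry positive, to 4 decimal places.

matrix = [0.1699 0.2857 0.5995; -0.4446 0.5326 -0.1014; -0.1031 -0.0013 -0.1666]

source (fourbar_fk): coupler pose = R=[0.2142 -0.9768 0.0000; 0.9768 0.2142 0.0000; 0.0000 0.0000 1.0000], t=(0.5684, 0.4739, 0.0000)
after S1 (invert_se3): R=[0.2142 0.9768 0.0000; -0.9768 0.2142 -0.0000; 0.0000 0.0000 1.0000], t=(-0.5846, 0.4537, 0.0000)
after S2 (compose_se3): R=[0.7819 -0.5266 0.3337; -0.3641 0.0487 0.9301; -0.5061 -0.8487 -0.1537], t=(1.1952, -1.7161, -1.1702)
after S3 (invert_se3): R=[0.7819 -0.3641 -0.5061; -0.5266 0.0487 -0.8487; 0.3337 0.9301 -0.1537], t=(-2.1516, -0.2800, 1.0175)
after S4 (essential): [0.1699 0.2857 0.5995; -0.4446 0.5326 -0.1014; -0.1031 -0.0013 -0.1666]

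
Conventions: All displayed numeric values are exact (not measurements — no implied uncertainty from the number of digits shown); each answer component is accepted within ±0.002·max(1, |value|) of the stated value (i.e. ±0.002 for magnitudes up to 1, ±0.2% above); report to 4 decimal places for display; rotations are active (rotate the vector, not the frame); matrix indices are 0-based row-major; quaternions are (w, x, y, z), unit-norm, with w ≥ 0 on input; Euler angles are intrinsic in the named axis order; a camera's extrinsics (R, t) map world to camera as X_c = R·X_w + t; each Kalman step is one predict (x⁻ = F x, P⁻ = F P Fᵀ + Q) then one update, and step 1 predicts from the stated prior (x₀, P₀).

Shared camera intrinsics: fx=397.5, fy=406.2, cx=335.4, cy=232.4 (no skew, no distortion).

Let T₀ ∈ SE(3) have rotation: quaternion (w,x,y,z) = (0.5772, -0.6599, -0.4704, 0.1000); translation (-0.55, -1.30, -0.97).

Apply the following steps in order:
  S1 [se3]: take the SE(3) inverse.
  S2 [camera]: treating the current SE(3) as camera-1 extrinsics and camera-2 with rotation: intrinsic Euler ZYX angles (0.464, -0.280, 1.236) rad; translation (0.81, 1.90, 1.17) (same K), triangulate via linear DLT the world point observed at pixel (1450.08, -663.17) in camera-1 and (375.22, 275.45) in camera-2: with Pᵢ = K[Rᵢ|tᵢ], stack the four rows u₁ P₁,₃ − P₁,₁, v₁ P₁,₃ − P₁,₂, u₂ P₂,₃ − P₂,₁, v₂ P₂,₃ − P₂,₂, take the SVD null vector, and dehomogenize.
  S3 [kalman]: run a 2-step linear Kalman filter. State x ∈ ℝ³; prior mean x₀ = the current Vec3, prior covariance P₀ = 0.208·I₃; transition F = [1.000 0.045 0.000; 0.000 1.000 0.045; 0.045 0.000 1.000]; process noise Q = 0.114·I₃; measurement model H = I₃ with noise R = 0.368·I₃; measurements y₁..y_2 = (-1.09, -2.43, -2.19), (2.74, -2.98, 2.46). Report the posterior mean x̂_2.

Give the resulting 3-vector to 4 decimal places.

after S1 (invert_se3): R=[0.5374 0.7363 0.4111; 0.5054 0.1090 -0.8560; -0.6751 0.6678 -0.3136], t=(1.6516, -0.4106, 0.1926)
after S2 (triangulate): (-0.8237, 1.1152, 1.6719)
after S3 (kf_track): (0.6388, -1.5486, 0.9621)

result = (0.6388, -1.5486, 0.9621)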